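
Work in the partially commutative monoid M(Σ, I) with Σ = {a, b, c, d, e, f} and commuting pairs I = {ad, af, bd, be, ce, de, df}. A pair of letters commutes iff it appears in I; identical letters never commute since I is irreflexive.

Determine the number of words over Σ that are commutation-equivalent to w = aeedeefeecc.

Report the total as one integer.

#0=a has no predecessor
#1=e depends on [0:a]
#2=e depends on [1:e]
#3=d has no predecessor
#4=e depends on [2:e]
#5=e depends on [4:e]
#6=f depends on [5:e]
#7=e depends on [6:f]
#8=e depends on [7:e]
#9=c depends on [3:d, 6:f]
#10=c depends on [9:c]
sources: [0:a, 3:d]
N(rest) = Σ N(rest − s) over sources s of rest; N(one piece) = 1:
  size 1 → [8]=1  [10]=1
  size 2 → [7,8]=1  [8,10]=2  [9,10]=1
  size 3 → [3,9,10]=1  [7,8,10]=3  [8,9,10]=3
  size 4 → [3,8,9,10]=4  [7,8,9,10]=6
  size 5 → [3,7,8,9,10]=10  [6,7,8,9,10]=6
  size 6 → [3,6,7,8,9,10]=16  [5,6,7,8,9,10]=6
  size 7 → [3,5,6,7,8,9,10]=22  [4,5,6,7,8,9,10]=6
  size 8 → [2,4,5,6,7,8,9,10]=6  [3,4,5,6,7,8,9,10]=28
  size 9 → [1,2,4,5,6,7,8,9,10]=6  [2,3,4,5,6,7,8,9,10]=34
  first=0(a) contributes 40
  first=3(d) contributes 6
|[w]| = 46

46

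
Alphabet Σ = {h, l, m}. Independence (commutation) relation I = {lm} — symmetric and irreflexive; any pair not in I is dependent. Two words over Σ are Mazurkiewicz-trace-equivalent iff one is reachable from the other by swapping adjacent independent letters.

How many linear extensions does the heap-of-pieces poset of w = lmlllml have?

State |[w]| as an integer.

0(l) covers ∅
1(m) covers ∅
2(l) covers 0:l
3(l) covers 2:l
4(l) covers 3:l
5(m) covers 1:m
6(l) covers 4:l
floor of heap: 0:l, 1:m
completions by unplaced set U, small U first (add the entries for U minus each lowest piece of U):
  |U|=1: {5}:1  {6}:1
  |U|=2: {1,5}:1  {4,6}:1  {5,6}:2
  |U|=3: {1,5,6}:3  {3,4,6}:1  {4,5,6}:3
  |U|=4: {1,4,5,6}:6  {2,3,4,6}:1  {3,4,5,6}:4
  |U|=5: {0,2,3,4,6}:1  {1,3,4,5,6}:10  {2,3,4,5,6}:5
  start at 0(l): 15
  start at 1(m): 6
sum over floor = 21

21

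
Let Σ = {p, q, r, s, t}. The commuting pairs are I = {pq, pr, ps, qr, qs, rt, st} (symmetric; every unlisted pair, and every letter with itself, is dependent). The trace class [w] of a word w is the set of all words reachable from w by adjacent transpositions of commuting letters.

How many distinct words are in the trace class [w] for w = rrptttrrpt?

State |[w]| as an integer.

210

#0=r has no predecessor
#1=r depends on [0:r]
#2=p has no predecessor
#3=t depends on [2:p]
#4=t depends on [3:t]
#5=t depends on [4:t]
#6=r depends on [1:r]
#7=r depends on [6:r]
#8=p depends on [5:t]
#9=t depends on [8:p]
sources: [0:r, 2:p]
N(rest) = Σ N(rest − s) over sources s of rest; N(one piece) = 1:
  size 1 → [7]=1  [9]=1
  size 2 → [6,7]=1  [7,9]=2  [8,9]=1
  size 3 → [1,6,7]=1  [5,8,9]=1  [6,7,9]=3  [7,8,9]=3
  size 4 → [0,1,6,7]=1  [1,6,7,9]=4  [4,5,8,9]=1  [5,7,8,9]=4  [6,7,8,9]=6
  size 5 → [0,1,6,7,9]=5  [1,6,7,8,9]=10  [3,4,5,8,9]=1  [4,5,7,8,9]=5  [5,6,7,8,9]=10
  size 6 → [0,1,6,7,8,9]=15  [1,5,6,7,8,9]=20  [2,3,4,5,8,9]=1  [3,4,5,7,8,9]=6  [4,5,6,7,8,9]=15
  size 7 → [0,1,5,6,7,8,9]=35  [1,4,5,6,7,8,9]=35  [2,3,4,5,7,8,9]=7  [3,4,5,6,7,8,9]=21
  size 8 → [0,1,4,5,6,7,8,9]=70  [1,3,4,5,6,7,8,9]=56  [2,3,4,5,6,7,8,9]=28
  first=0(r) contributes 84
  first=2(p) contributes 126
|[w]| = 210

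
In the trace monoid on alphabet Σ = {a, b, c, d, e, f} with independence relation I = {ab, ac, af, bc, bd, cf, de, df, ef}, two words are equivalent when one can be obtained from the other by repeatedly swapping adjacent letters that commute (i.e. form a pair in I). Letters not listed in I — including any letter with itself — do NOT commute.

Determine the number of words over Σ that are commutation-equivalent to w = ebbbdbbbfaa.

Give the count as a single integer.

0(e) covers ∅
1(b) covers 0:e
2(b) covers 1:b
3(b) covers 2:b
4(d) covers ∅
5(b) covers 3:b
6(b) covers 5:b
7(b) covers 6:b
8(f) covers 7:b
9(a) covers 0:e, 4:d
10(a) covers 9:a
floor of heap: 0:e, 4:d
completions by unplaced set U, small U first (add the entries for U minus each lowest piece of U):
  |U|=1: {8}:1  {10}:1
  |U|=2: {7,8}:1  {8,10}:2  {9,10}:1
  |U|=3: {4,9,10}:1  {6,7,8}:1  {7,8,10}:3  {8,9,10}:3
  |U|=4: {4,8,9,10}:4  {5,6,7,8}:1  {6,7,8,10}:4  {7,8,9,10}:6
  |U|=5: {3,5,6,7,8}:1  {4,7,8,9,10}:10  {5,6,7,8,10}:5  {6,7,8,9,10}:10
  |U|=6: {2,3,5,6,7,8}:1  {3,5,6,7,8,10}:6  {4,6,7,8,9,10}:20  {5,6,7,8,9,10}:15
  |U|=7: {1,2,3,5,6,7,8}:1  {2,3,5,6,7,8,10}:7  {3,5,6,7,8,9,10}:21  {4,5,6,7,8,9,10}:35
  |U|=8: {1,2,3,5,6,7,8,10}:8  {2,3,5,6,7,8,9,10}:28  {3,4,5,6,7,8,9,10}:56
  |U|=9: {1,2,3,5,6,7,8,9,10}:36  {2,3,4,5,6,7,8,9,10}:84
  start at 0(e): 120
  start at 4(d): 36
sum over floor = 156

156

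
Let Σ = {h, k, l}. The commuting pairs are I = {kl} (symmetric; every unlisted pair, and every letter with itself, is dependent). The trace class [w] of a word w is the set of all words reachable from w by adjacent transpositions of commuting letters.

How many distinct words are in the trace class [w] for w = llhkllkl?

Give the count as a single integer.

10

drop 0:l onto floor
drop 1:l onto {0:l}
drop 2:h onto {1:l}
drop 3:k onto {2:h}
drop 4:l onto {2:h}
drop 5:l onto {4:l}
drop 6:k onto {3:k}
drop 7:l onto {5:l}
ground layer = {0:l}
drop-orders for the pieces not yet dropped (sum over which currently-grounded one goes next):
  1 to go: {6} 1  {7} 1
  2 to go: {3,6} 1  {5,7} 1  {6,7} 2
  3 to go: {3,6,7} 3  {4,5,7} 1  {5,6,7} 3
  4 to go: {3,5,6,7} 6  {4,5,6,7} 4
  5 to go: {3,4,5,6,7} 10
  6 to go: {2,3,4,5,6,7} 10
  if 0:l drops first: 10 orders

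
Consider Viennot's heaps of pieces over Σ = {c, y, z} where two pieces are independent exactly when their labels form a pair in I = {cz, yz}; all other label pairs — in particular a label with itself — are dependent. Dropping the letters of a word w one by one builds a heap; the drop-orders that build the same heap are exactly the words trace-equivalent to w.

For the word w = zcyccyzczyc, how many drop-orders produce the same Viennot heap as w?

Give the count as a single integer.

#0=z has no predecessor
#1=c has no predecessor
#2=y depends on [1:c]
#3=c depends on [2:y]
#4=c depends on [3:c]
#5=y depends on [4:c]
#6=z depends on [0:z]
#7=c depends on [5:y]
#8=z depends on [6:z]
#9=y depends on [7:c]
#10=c depends on [9:y]
sources: [0:z, 1:c]
N(rest) = Σ N(rest − s) over sources s of rest; N(one piece) = 1:
  size 1 → [8]=1  [10]=1
  size 2 → [6,8]=1  [8,10]=2  [9,10]=1
  size 3 → [0,6,8]=1  [6,8,10]=3  [7,9,10]=1  [8,9,10]=3
  size 4 → [0,6,8,10]=4  [5,7,9,10]=1  [6,8,9,10]=6  [7,8,9,10]=4
  size 5 → [0,6,8,9,10]=10  [4,5,7,9,10]=1  [5,7,8,9,10]=5  [6,7,8,9,10]=10
  size 6 → [0,6,7,8,9,10]=20  [3,4,5,7,9,10]=1  [4,5,7,8,9,10]=6  [5,6,7,8,9,10]=15
  size 7 → [0,5,6,7,8,9,10]=35  [2,3,4,5,7,9,10]=1  [3,4,5,7,8,9,10]=7  [4,5,6,7,8,9,10]=21
  size 8 → [0,4,5,6,7,8,9,10]=56  [1,2,3,4,5,7,9,10]=1  [2,3,4,5,7,8,9,10]=8  [3,4,5,6,7,8,9,10]=28
  size 9 → [0,3,4,5,6,7,8,9,10]=84  [1,2,3,4,5,7,8,9,10]=9  [2,3,4,5,6,7,8,9,10]=36
  first=0(z) contributes 45
  first=1(c) contributes 120
|[w]| = 165

165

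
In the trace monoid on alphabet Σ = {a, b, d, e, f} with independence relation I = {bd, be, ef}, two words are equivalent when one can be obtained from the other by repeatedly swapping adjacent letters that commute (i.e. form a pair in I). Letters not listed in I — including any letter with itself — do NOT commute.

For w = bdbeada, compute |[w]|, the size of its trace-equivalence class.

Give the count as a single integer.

drop 0:b onto floor
drop 1:d onto floor
drop 2:b onto {0:b}
drop 3:e onto {1:d}
drop 4:a onto {2:b, 3:e}
drop 5:d onto {4:a}
drop 6:a onto {5:d}
ground layer = {0:b, 1:d}
drop-orders for the pieces not yet dropped (sum over which currently-grounded one goes next):
  1 to go: {6} 1
  2 to go: {5,6} 1
  3 to go: {4,5,6} 1
  4 to go: {2,4,5,6} 1  {3,4,5,6} 1
  5 to go: {0,2,4,5,6} 1  {1,3,4,5,6} 1  {2,3,4,5,6} 2
  if 0:b drops first: 3 orders
  if 1:d drops first: 3 orders
heap linearizations: 6

6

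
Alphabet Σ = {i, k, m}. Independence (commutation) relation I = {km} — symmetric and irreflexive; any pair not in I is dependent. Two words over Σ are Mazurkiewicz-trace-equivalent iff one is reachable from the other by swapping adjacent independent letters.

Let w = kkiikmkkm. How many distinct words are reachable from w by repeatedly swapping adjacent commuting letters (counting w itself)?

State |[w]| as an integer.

10

0(k) covers ∅
1(k) covers 0:k
2(i) covers 1:k
3(i) covers 2:i
4(k) covers 3:i
5(m) covers 3:i
6(k) covers 4:k
7(k) covers 6:k
8(m) covers 5:m
floor of heap: 0:k
completions by unplaced set U, small U first (add the entries for U minus each lowest piece of U):
  |U|=1: {7}:1  {8}:1
  |U|=2: {5,8}:1  {6,7}:1  {7,8}:2
  |U|=3: {4,6,7}:1  {5,7,8}:3  {6,7,8}:3
  |U|=4: {4,6,7,8}:4  {5,6,7,8}:6
  |U|=5: {4,5,6,7,8}:10
  |U|=6: {3,4,5,6,7,8}:10
  |U|=7: {2,3,4,5,6,7,8}:10
  start at 0(k): 10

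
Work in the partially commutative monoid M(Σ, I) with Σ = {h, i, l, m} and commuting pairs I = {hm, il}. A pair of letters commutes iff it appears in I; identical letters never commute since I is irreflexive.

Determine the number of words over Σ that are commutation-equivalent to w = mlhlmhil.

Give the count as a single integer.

0(m) covers ∅
1(l) covers 0:m
2(h) covers 1:l
3(l) covers 2:h
4(m) covers 3:l
5(h) covers 3:l
6(i) covers 4:m, 5:h
7(l) covers 4:m, 5:h
floor of heap: 0:m
completions by unplaced set U, small U first (add the entries for U minus each lowest piece of U):
  |U|=1: {6}:1  {7}:1
  |U|=2: {6,7}:2
  |U|=3: {4,6,7}:2  {5,6,7}:2
  |U|=4: {4,5,6,7}:4
  |U|=5: {3,4,5,6,7}:4
  |U|=6: {2,3,4,5,6,7}:4
  start at 0(m): 4

4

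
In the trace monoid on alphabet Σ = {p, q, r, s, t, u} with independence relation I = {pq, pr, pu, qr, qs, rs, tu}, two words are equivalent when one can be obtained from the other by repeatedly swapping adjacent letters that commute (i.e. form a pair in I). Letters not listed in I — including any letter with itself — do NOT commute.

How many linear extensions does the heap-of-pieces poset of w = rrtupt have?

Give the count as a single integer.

4

0(r) covers ∅
1(r) covers 0:r
2(t) covers 1:r
3(u) covers 1:r
4(p) covers 2:t
5(t) covers 4:p
floor of heap: 0:r
completions by unplaced set U, small U first (add the entries for U minus each lowest piece of U):
  |U|=1: {3}:1  {5}:1
  |U|=2: {3,5}:2  {4,5}:1
  |U|=3: {2,4,5}:1  {3,4,5}:3
  |U|=4: {2,3,4,5}:4
  start at 0(r): 4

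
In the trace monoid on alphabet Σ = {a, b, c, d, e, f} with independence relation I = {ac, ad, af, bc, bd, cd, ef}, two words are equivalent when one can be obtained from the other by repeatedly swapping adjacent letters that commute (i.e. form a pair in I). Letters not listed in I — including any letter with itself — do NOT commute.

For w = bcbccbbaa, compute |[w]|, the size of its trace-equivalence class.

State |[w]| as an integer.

0(b) covers ∅
1(c) covers ∅
2(b) covers 0:b
3(c) covers 1:c
4(c) covers 3:c
5(b) covers 2:b
6(b) covers 5:b
7(a) covers 6:b
8(a) covers 7:a
floor of heap: 0:b, 1:c
completions by unplaced set U, small U first (add the entries for U minus each lowest piece of U):
  |U|=1: {4}:1  {8}:1
  |U|=2: {3,4}:1  {4,8}:2  {7,8}:1
  |U|=3: {1,3,4}:1  {3,4,8}:3  {4,7,8}:3  {6,7,8}:1
  |U|=4: {1,3,4,8}:4  {3,4,7,8}:6  {4,6,7,8}:4  {5,6,7,8}:1
  |U|=5: {1,3,4,7,8}:10  {2,5,6,7,8}:1  {3,4,6,7,8}:10  {4,5,6,7,8}:5
  |U|=6: {0,2,5,6,7,8}:1  {1,3,4,6,7,8}:20  {2,4,5,6,7,8}:6  {3,4,5,6,7,8}:15
  |U|=7: {0,2,4,5,6,7,8}:7  {1,3,4,5,6,7,8}:35  {2,3,4,5,6,7,8}:21
  start at 0(b): 56
  start at 1(c): 28
sum over floor = 84

84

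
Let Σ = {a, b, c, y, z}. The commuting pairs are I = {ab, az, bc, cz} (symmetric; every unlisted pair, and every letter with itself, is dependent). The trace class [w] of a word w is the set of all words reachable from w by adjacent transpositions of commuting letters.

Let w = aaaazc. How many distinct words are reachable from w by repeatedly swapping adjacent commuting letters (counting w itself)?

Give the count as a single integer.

#0=a has no predecessor
#1=a depends on [0:a]
#2=a depends on [1:a]
#3=a depends on [2:a]
#4=z has no predecessor
#5=c depends on [3:a]
sources: [0:a, 4:z]
N(rest) = Σ N(rest − s) over sources s of rest; N(one piece) = 1:
  size 1 → [4]=1  [5]=1
  size 2 → [3,5]=1  [4,5]=2
  size 3 → [2,3,5]=1  [3,4,5]=3
  size 4 → [1,2,3,5]=1  [2,3,4,5]=4
  first=0(a) contributes 5
  first=4(z) contributes 1
|[w]| = 6

6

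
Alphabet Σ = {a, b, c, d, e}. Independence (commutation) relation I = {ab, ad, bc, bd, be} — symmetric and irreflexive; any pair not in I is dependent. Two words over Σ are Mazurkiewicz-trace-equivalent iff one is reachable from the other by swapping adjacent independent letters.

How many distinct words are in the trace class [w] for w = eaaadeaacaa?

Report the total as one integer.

4

piece 0:e — minimal
piece 1:a rests on {0:e}
piece 2:a rests on {1:a}
piece 3:a rests on {2:a}
piece 4:d rests on {0:e}
piece 5:e rests on {3:a, 4:d}
piece 6:a rests on {5:e}
piece 7:a rests on {6:a}
piece 8:c rests on {7:a}
piece 9:a rests on {8:c}
piece 10:a rests on {9:a}
minimal pieces: {0:e}
ways to finish when only these pieces remain (= sum over removing one remaining piece with nothing left below it):
  1 left: {10}→1
  2 left: {9,10}→1
  3 left: {8,9,10}→1
  4 left: {7,8,9,10}→1
  5 left: {6,7,8,9,10}→1
  6 left: {5,6,7,8,9,10}→1
  7 left: {3,5,6,7,8,9,10}→1  {4,5,6,7,8,9,10}→1
  8 left: {2,3,5,6,7,8,9,10}→1  {3,4,5,6,7,8,9,10}→2
  9 left: {1,2,3,5,6,7,8,9,10}→1  {2,3,4,5,6,7,8,9,10}→3
  placing 0:e first → 4 extensions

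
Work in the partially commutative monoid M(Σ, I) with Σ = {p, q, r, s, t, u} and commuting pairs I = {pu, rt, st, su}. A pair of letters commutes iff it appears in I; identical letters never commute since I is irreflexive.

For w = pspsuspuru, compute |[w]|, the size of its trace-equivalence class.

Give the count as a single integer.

28

drop 0:p onto floor
drop 1:s onto {0:p}
drop 2:p onto {1:s}
drop 3:s onto {2:p}
drop 4:u onto floor
drop 5:s onto {3:s}
drop 6:p onto {5:s}
drop 7:u onto {4:u}
drop 8:r onto {6:p, 7:u}
drop 9:u onto {8:r}
ground layer = {0:p, 4:u}
drop-orders for the pieces not yet dropped (sum over which currently-grounded one goes next):
  1 to go: {9} 1
  2 to go: {8,9} 1
  3 to go: {6,8,9} 1  {7,8,9} 1
  4 to go: {4,7,8,9} 1  {5,6,8,9} 1  {6,7,8,9} 2
  5 to go: {3,5,6,8,9} 1  {4,6,7,8,9} 3  {5,6,7,8,9} 3
  6 to go: {2,3,5,6,8,9} 1  {3,5,6,7,8,9} 4  {4,5,6,7,8,9} 6
  7 to go: {1,2,3,5,6,8,9} 1  {2,3,5,6,7,8,9} 5  {3,4,5,6,7,8,9} 10
  8 to go: {0,1,2,3,5,6,8,9} 1  {1,2,3,5,6,7,8,9} 6  {2,3,4,5,6,7,8,9} 15
  if 0:p drops first: 21 orders
  if 4:u drops first: 7 orders
heap linearizations: 28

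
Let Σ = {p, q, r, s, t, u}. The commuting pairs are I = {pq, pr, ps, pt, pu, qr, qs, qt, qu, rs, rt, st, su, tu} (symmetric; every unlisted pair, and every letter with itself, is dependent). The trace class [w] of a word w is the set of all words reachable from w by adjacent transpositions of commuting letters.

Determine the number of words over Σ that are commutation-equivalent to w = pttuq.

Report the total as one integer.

60

0(p) covers ∅
1(t) covers ∅
2(t) covers 1:t
3(u) covers ∅
4(q) covers ∅
floor of heap: 0:p, 1:t, 3:u, 4:q
completions by unplaced set U, small U first (add the entries for U minus each lowest piece of U):
  |U|=1: {0}:1  {2}:1  {3}:1  {4}:1
  |U|=2: {0,2}:2  {0,3}:2  {0,4}:2  {1,2}:1  {2,3}:2  {2,4}:2  {3,4}:2
  |U|=3: {0,1,2}:3  {0,2,3}:6  {0,2,4}:6  {0,3,4}:6  {1,2,3}:3  {1,2,4}:3  {2,3,4}:6
  start at 0(p): 12
  start at 1(t): 24
  start at 3(u): 12
  start at 4(q): 12
sum over floor = 60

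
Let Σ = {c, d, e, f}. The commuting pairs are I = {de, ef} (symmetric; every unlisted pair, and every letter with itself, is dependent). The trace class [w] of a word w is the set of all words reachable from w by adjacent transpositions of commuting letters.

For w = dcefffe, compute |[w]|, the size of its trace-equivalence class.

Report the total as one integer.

10

piece 0:d — minimal
piece 1:c rests on {0:d}
piece 2:e rests on {1:c}
piece 3:f rests on {1:c}
piece 4:f rests on {3:f}
piece 5:f rests on {4:f}
piece 6:e rests on {2:e}
minimal pieces: {0:d}
ways to finish when only these pieces remain (= sum over removing one remaining piece with nothing left below it):
  1 left: {5}→1  {6}→1
  2 left: {2,6}→1  {4,5}→1  {5,6}→2
  3 left: {2,5,6}→3  {3,4,5}→1  {4,5,6}→3
  4 left: {2,4,5,6}→6  {3,4,5,6}→4
  5 left: {2,3,4,5,6}→10
  placing 0:d first → 10 extensions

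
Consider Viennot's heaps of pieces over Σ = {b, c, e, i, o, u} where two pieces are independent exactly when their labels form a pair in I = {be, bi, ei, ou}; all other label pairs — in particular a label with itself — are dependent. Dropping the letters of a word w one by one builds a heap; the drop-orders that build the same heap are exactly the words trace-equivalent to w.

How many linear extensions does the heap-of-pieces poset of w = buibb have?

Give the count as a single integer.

3

0(b) covers ∅
1(u) covers 0:b
2(i) covers 1:u
3(b) covers 1:u
4(b) covers 3:b
floor of heap: 0:b
completions by unplaced set U, small U first (add the entries for U minus each lowest piece of U):
  |U|=1: {2}:1  {4}:1
  |U|=2: {2,4}:2  {3,4}:1
  |U|=3: {2,3,4}:3
  start at 0(b): 3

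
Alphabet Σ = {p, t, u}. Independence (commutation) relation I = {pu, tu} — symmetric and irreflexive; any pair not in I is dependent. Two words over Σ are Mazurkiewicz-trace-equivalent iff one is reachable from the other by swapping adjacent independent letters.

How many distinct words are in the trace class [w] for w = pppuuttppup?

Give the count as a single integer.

drop 0:p onto floor
drop 1:p onto {0:p}
drop 2:p onto {1:p}
drop 3:u onto floor
drop 4:u onto {3:u}
drop 5:t onto {2:p}
drop 6:t onto {5:t}
drop 7:p onto {6:t}
drop 8:p onto {7:p}
drop 9:u onto {4:u}
drop 10:p onto {8:p}
ground layer = {0:p, 3:u}
drop-orders for the pieces not yet dropped (sum over which currently-grounded one goes next):
  1 to go: {9} 1  {10} 1
  2 to go: {4,9} 1  {8,10} 1  {9,10} 2
  3 to go: {3,4,9} 1  {4,9,10} 3  {7,8,10} 1  {8,9,10} 3
  4 to go: {3,4,9,10} 4  {4,8,9,10} 6  {6,7,8,10} 1  {7,8,9,10} 4
  5 to go: {3,4,8,9,10} 10  {4,7,8,9,10} 10  {5,6,7,8,10} 1  {6,7,8,9,10} 5
  6 to go: {2,5,6,7,8,10} 1  {3,4,7,8,9,10} 20  {4,6,7,8,9,10} 15  {5,6,7,8,9,10} 6
  7 to go: {1,2,5,6,7,8,10} 1  {2,5,6,7,8,9,10} 7  {3,4,6,7,8,9,10} 35  {4,5,6,7,8,9,10} 21
  8 to go: {0,1,2,5,6,7,8,10} 1  {1,2,5,6,7,8,9,10} 8  {2,4,5,6,7,8,9,10} 28  {3,4,5,6,7,8,9,10} 56
  9 to go: {0,1,2,5,6,7,8,9,10} 9  {1,2,4,5,6,7,8,9,10} 36  {2,3,4,5,6,7,8,9,10} 84
  if 0:p drops first: 120 orders
  if 3:u drops first: 45 orders
heap linearizations: 165

165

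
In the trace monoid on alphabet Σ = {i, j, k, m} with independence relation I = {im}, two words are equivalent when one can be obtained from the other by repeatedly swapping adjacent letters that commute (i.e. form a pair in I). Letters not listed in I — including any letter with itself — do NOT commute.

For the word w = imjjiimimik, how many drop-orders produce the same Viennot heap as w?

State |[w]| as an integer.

30

piece 0:i — minimal
piece 1:m — minimal
piece 2:j rests on {0:i, 1:m}
piece 3:j rests on {2:j}
piece 4:i rests on {3:j}
piece 5:i rests on {4:i}
piece 6:m rests on {3:j}
piece 7:i rests on {5:i}
piece 8:m rests on {6:m}
piece 9:i rests on {7:i}
piece 10:k rests on {8:m, 9:i}
minimal pieces: {0:i, 1:m}
ways to finish when only these pieces remain (= sum over removing one remaining piece with nothing left below it):
  1 left: {10}→1
  2 left: {8,10}→1  {9,10}→1
  3 left: {6,8,10}→1  {7,9,10}→1  {8,9,10}→2
  4 left: {5,7,9,10}→1  {6,8,9,10}→3  {7,8,9,10}→3
  5 left: {4,5,7,9,10}→1  {5,7,8,9,10}→4  {6,7,8,9,10}→6
  6 left: {4,5,7,8,9,10}→5  {5,6,7,8,9,10}→10
  7 left: {4,5,6,7,8,9,10}→15
  8 left: {3,4,5,6,7,8,9,10}→15
  9 left: {2,3,4,5,6,7,8,9,10}→15
  placing 0:i first → 15 extensions
  placing 1:m first → 15 extensions
total linear extensions = 30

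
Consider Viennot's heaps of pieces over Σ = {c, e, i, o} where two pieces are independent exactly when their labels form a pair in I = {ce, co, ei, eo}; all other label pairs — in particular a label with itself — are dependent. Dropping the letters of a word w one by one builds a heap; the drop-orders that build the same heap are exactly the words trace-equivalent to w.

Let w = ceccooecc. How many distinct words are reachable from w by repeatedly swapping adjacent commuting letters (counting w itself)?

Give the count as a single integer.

#0=c has no predecessor
#1=e has no predecessor
#2=c depends on [0:c]
#3=c depends on [2:c]
#4=o has no predecessor
#5=o depends on [4:o]
#6=e depends on [1:e]
#7=c depends on [3:c]
#8=c depends on [7:c]
sources: [0:c, 1:e, 4:o]
N(rest) = Σ N(rest − s) over sources s of rest; N(one piece) = 1:
  size 1 → [5]=1  [6]=1  [8]=1
  size 2 → [1,6]=1  [4,5]=1  [5,6]=2  [5,8]=2  [6,8]=2  [7,8]=1
  size 3 → [1,5,6]=3  [1,6,8]=3  [3,7,8]=1  [4,5,6]=3  [4,5,8]=3  [5,6,8]=6  [5,7,8]=3  [6,7,8]=3
  size 4 → [1,4,5,6]=6  [1,5,6,8]=12  [1,6,7,8]=6  [2,3,7,8]=1  [3,5,7,8]=4  [3,6,7,8]=4  [4,5,6,8]=12  [4,5,7,8]=6  [5,6,7,8]=12
  size 5 → [0,2,3,7,8]=1  [1,3,6,7,8]=10  [1,4,5,6,8]=30  [1,5,6,7,8]=30  [2,3,5,7,8]=5  [2,3,6,7,8]=5  [3,4,5,7,8]=10  [3,5,6,7,8]=20  [4,5,6,7,8]=30
  size 6 → [0,2,3,5,7,8]=6  [0,2,3,6,7,8]=6  [1,2,3,6,7,8]=15  [1,3,5,6,7,8]=60  [1,4,5,6,7,8]=90  [2,3,4,5,7,8]=15  [2,3,5,6,7,8]=30  [3,4,5,6,7,8]=60
  size 7 → [0,1,2,3,6,7,8]=21  [0,2,3,4,5,7,8]=21  [0,2,3,5,6,7,8]=42  [1,2,3,5,6,7,8]=105  [1,3,4,5,6,7,8]=210  [2,3,4,5,6,7,8]=105
  first=0(c) contributes 420
  first=1(e) contributes 168
  first=4(o) contributes 168
|[w]| = 756

756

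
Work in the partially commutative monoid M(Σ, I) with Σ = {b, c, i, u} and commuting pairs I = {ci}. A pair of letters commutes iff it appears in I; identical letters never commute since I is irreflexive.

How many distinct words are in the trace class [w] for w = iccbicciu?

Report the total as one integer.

0(i) covers ∅
1(c) covers ∅
2(c) covers 1:c
3(b) covers 0:i, 2:c
4(i) covers 3:b
5(c) covers 3:b
6(c) covers 5:c
7(i) covers 4:i
8(u) covers 6:c, 7:i
floor of heap: 0:i, 1:c
completions by unplaced set U, small U first (add the entries for U minus each lowest piece of U):
  |U|=1: {8}:1
  |U|=2: {6,8}:1  {7,8}:1
  |U|=3: {4,7,8}:1  {5,6,8}:1  {6,7,8}:2
  |U|=4: {4,6,7,8}:3  {5,6,7,8}:3
  |U|=5: {4,5,6,7,8}:6
  |U|=6: {3,4,5,6,7,8}:6
  |U|=7: {0,3,4,5,6,7,8}:6  {2,3,4,5,6,7,8}:6
  start at 0(i): 6
  start at 1(c): 12
sum over floor = 18

18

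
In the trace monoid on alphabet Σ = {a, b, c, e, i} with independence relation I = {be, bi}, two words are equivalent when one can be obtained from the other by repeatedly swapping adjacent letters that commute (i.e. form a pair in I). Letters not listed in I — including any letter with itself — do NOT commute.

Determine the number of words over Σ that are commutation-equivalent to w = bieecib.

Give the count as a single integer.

8

drop 0:b onto floor
drop 1:i onto floor
drop 2:e onto {1:i}
drop 3:e onto {2:e}
drop 4:c onto {0:b, 3:e}
drop 5:i onto {4:c}
drop 6:b onto {4:c}
ground layer = {0:b, 1:i}
drop-orders for the pieces not yet dropped (sum over which currently-grounded one goes next):
  1 to go: {5} 1  {6} 1
  2 to go: {5,6} 2
  3 to go: {4,5,6} 2
  4 to go: {0,4,5,6} 2  {3,4,5,6} 2
  5 to go: {0,3,4,5,6} 4  {2,3,4,5,6} 2
  if 0:b drops first: 2 orders
  if 1:i drops first: 6 orders
heap linearizations: 8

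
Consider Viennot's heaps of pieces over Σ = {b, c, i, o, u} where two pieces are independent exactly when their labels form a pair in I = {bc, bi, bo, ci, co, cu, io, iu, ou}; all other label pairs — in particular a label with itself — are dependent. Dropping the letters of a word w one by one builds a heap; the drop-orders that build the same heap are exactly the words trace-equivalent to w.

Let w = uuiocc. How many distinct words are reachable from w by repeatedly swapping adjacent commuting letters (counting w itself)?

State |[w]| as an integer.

drop 0:u onto floor
drop 1:u onto {0:u}
drop 2:i onto floor
drop 3:o onto floor
drop 4:c onto floor
drop 5:c onto {4:c}
ground layer = {0:u, 2:i, 3:o, 4:c}
drop-orders for the pieces not yet dropped (sum over which currently-grounded one goes next):
  1 to go: {1} 1  {2} 1  {3} 1  {5} 1
  2 to go: {0,1} 1  {1,2} 2  {1,3} 2  {1,5} 2  {2,3} 2  {2,5} 2  {3,5} 2  {4,5} 1
  3 to go: {0,1,2} 3  {0,1,3} 3  {0,1,5} 3  {1,2,3} 6  {1,2,5} 6  {1,3,5} 6  {1,4,5} 3  {2,3,5} 6  {2,4,5} 3  {3,4,5} 3
  4 to go: {0,1,2,3} 12  {0,1,2,5} 12  {0,1,3,5} 12  {0,1,4,5} 6  {1,2,3,5} 24  {1,2,4,5} 12  {1,3,4,5} 12  {2,3,4,5} 12
  if 0:u drops first: 60 orders
  if 2:i drops first: 30 orders
  if 3:o drops first: 30 orders
  if 4:c drops first: 60 orders
heap linearizations: 180

180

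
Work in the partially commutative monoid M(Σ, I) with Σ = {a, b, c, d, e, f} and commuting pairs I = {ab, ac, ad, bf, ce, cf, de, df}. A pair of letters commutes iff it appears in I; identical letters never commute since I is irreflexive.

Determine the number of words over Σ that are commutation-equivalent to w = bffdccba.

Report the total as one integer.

56

#0=b has no predecessor
#1=f has no predecessor
#2=f depends on [1:f]
#3=d depends on [0:b]
#4=c depends on [3:d]
#5=c depends on [4:c]
#6=b depends on [5:c]
#7=a depends on [2:f]
sources: [0:b, 1:f]
N(rest) = Σ N(rest − s) over sources s of rest; N(one piece) = 1:
  size 1 → [6]=1  [7]=1
  size 2 → [2,7]=1  [5,6]=1  [6,7]=2
  size 3 → [1,2,7]=1  [2,6,7]=3  [4,5,6]=1  [5,6,7]=3
  size 4 → [1,2,6,7]=4  [2,5,6,7]=6  [3,4,5,6]=1  [4,5,6,7]=4
  size 5 → [0,3,4,5,6]=1  [1,2,5,6,7]=10  [2,4,5,6,7]=10  [3,4,5,6,7]=5
  size 6 → [0,3,4,5,6,7]=6  [1,2,4,5,6,7]=20  [2,3,4,5,6,7]=15
  first=0(b) contributes 35
  first=1(f) contributes 21
|[w]| = 56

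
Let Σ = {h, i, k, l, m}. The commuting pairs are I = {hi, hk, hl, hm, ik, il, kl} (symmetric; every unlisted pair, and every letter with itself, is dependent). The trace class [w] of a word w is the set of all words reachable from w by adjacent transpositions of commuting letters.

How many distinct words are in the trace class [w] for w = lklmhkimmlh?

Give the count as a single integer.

piece 0:l — minimal
piece 1:k — minimal
piece 2:l rests on {0:l}
piece 3:m rests on {1:k, 2:l}
piece 4:h — minimal
piece 5:k rests on {3:m}
piece 6:i rests on {3:m}
piece 7:m rests on {5:k, 6:i}
piece 8:m rests on {7:m}
piece 9:l rests on {8:m}
piece 10:h rests on {4:h}
minimal pieces: {0:l, 1:k, 4:h}
ways to finish when only these pieces remain (= sum over removing one remaining piece with nothing left below it):
  1 left: {9}→1  {10}→1
  2 left: {4,10}→1  {8,9}→1  {9,10}→2
  3 left: {4,9,10}→3  {7,8,9}→1  {8,9,10}→3
  4 left: {4,8,9,10}→6  {5,7,8,9}→1  {6,7,8,9}→1  {7,8,9,10}→4
  5 left: {4,7,8,9,10}→10  {5,6,7,8,9}→2  {5,7,8,9,10}→5  {6,7,8,9,10}→5
  6 left: {3,5,6,7,8,9}→2  {4,5,7,8,9,10}→15  {4,6,7,8,9,10}→15  {5,6,7,8,9,10}→12
  7 left: {1,3,5,6,7,8,9}→2  {2,3,5,6,7,8,9}→2  {3,5,6,7,8,9,10}→14  {4,5,6,7,8,9,10}→42
  8 left: {0,2,3,5,6,7,8,9}→2  {1,2,3,5,6,7,8,9}→4  {1,3,5,6,7,8,9,10}→16  {2,3,5,6,7,8,9,10}→16  {3,4,5,6,7,8,9,10}→56
  9 left: {0,1,2,3,5,6,7,8,9}→6  {0,2,3,5,6,7,8,9,10}→18  {1,2,3,5,6,7,8,9,10}→36  {1,3,4,5,6,7,8,9,10}→72  {2,3,4,5,6,7,8,9,10}→72
  placing 0:l first → 180 extensions
  placing 1:k first → 90 extensions
  placing 4:h first → 60 extensions
total linear extensions = 330

330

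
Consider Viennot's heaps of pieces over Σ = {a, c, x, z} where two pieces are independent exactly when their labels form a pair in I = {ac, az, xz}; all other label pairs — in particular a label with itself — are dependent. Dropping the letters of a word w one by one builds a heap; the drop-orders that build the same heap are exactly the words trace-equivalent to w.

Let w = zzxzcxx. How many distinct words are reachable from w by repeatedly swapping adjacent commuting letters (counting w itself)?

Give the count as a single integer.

0(z) covers ∅
1(z) covers 0:z
2(x) covers ∅
3(z) covers 1:z
4(c) covers 2:x, 3:z
5(x) covers 4:c
6(x) covers 5:x
floor of heap: 0:z, 2:x
completions by unplaced set U, small U first (add the entries for U minus each lowest piece of U):
  |U|=1: {6}:1
  |U|=2: {5,6}:1
  |U|=3: {4,5,6}:1
  |U|=4: {2,4,5,6}:1  {3,4,5,6}:1
  |U|=5: {1,3,4,5,6}:1  {2,3,4,5,6}:2
  start at 0(z): 3
  start at 2(x): 1
sum over floor = 4

4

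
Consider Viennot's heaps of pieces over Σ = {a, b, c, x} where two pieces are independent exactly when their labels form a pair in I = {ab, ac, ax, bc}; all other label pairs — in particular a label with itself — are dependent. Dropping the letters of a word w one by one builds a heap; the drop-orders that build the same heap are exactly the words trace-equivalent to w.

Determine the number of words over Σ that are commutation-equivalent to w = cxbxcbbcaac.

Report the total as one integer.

550

0(c) covers ∅
1(x) covers 0:c
2(b) covers 1:x
3(x) covers 2:b
4(c) covers 3:x
5(b) covers 3:x
6(b) covers 5:b
7(c) covers 4:c
8(a) covers ∅
9(a) covers 8:a
10(c) covers 7:c
floor of heap: 0:c, 8:a
completions by unplaced set U, small U first (add the entries for U minus each lowest piece of U):
  |U|=1: {6}:1  {9}:1  {10}:1
  |U|=2: {5,6}:1  {6,9}:2  {6,10}:2  {7,10}:1  {8,9}:1  {9,10}:2
  |U|=3: {4,7,10}:1  {5,6,9}:3  {5,6,10}:3  {6,7,10}:3  {6,8,9}:3  {6,9,10}:6  {7,9,10}:3  {8,9,10}:3
  |U|=4: {4,6,7,10}:4  {4,7,9,10}:4  {5,6,7,10}:6  {5,6,8,9}:6  {5,6,9,10}:12  {6,7,9,10}:12  {6,8,9,10}:12  {7,8,9,10}:6
  |U|=5: {4,5,6,7,10}:10  {4,6,7,9,10}:20  {4,7,8,9,10}:10  {5,6,7,9,10}:30  {5,6,8,9,10}:30  {6,7,8,9,10}:30
  |U|=6: {3,4,5,6,7,10}:10  {4,5,6,7,9,10}:60  {4,6,7,8,9,10}:60  {5,6,7,8,9,10}:90
  |U|=7: {2,3,4,5,6,7,10}:10  {3,4,5,6,7,9,10}:70  {4,5,6,7,8,9,10}:210
  |U|=8: {1,2,3,4,5,6,7,10}:10  {2,3,4,5,6,7,9,10}:80  {3,4,5,6,7,8,9,10}:280
  |U|=9: {0,1,2,3,4,5,6,7,10}:10  {1,2,3,4,5,6,7,9,10}:90  {2,3,4,5,6,7,8,9,10}:360
  start at 0(c): 450
  start at 8(a): 100
sum over floor = 550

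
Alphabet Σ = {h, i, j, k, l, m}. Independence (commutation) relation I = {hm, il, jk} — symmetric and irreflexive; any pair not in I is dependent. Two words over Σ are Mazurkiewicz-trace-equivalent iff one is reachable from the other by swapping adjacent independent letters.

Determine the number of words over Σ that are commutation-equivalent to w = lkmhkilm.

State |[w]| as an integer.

0(l) covers ∅
1(k) covers 0:l
2(m) covers 1:k
3(h) covers 1:k
4(k) covers 2:m, 3:h
5(i) covers 4:k
6(l) covers 4:k
7(m) covers 5:i, 6:l
floor of heap: 0:l
completions by unplaced set U, small U first (add the entries for U minus each lowest piece of U):
  |U|=1: {7}:1
  |U|=2: {5,7}:1  {6,7}:1
  |U|=3: {5,6,7}:2
  |U|=4: {4,5,6,7}:2
  |U|=5: {2,4,5,6,7}:2  {3,4,5,6,7}:2
  |U|=6: {2,3,4,5,6,7}:4
  start at 0(l): 4

4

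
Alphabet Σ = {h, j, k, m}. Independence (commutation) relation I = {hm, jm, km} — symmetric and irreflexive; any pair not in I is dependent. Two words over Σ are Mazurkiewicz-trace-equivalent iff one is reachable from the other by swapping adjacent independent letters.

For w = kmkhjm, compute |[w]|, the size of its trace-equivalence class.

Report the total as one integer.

15

0(k) covers ∅
1(m) covers ∅
2(k) covers 0:k
3(h) covers 2:k
4(j) covers 3:h
5(m) covers 1:m
floor of heap: 0:k, 1:m
completions by unplaced set U, small U first (add the entries for U minus each lowest piece of U):
  |U|=1: {4}:1  {5}:1
  |U|=2: {1,5}:1  {3,4}:1  {4,5}:2
  |U|=3: {1,4,5}:3  {2,3,4}:1  {3,4,5}:3
  |U|=4: {0,2,3,4}:1  {1,3,4,5}:6  {2,3,4,5}:4
  start at 0(k): 10
  start at 1(m): 5
sum over floor = 15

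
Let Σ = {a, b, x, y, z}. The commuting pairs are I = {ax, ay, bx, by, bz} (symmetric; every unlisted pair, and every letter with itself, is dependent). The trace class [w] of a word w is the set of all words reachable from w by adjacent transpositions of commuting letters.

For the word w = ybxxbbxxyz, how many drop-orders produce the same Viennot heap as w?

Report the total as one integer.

0(y) covers ∅
1(b) covers ∅
2(x) covers 0:y
3(x) covers 2:x
4(b) covers 1:b
5(b) covers 4:b
6(x) covers 3:x
7(x) covers 6:x
8(y) covers 7:x
9(z) covers 8:y
floor of heap: 0:y, 1:b
completions by unplaced set U, small U first (add the entries for U minus each lowest piece of U):
  |U|=1: {5}:1  {9}:1
  |U|=2: {4,5}:1  {5,9}:2  {8,9}:1
  |U|=3: {1,4,5}:1  {4,5,9}:3  {5,8,9}:3  {7,8,9}:1
  |U|=4: {1,4,5,9}:4  {4,5,8,9}:6  {5,7,8,9}:4  {6,7,8,9}:1
  |U|=5: {1,4,5,8,9}:10  {3,6,7,8,9}:1  {4,5,7,8,9}:10  {5,6,7,8,9}:5
  |U|=6: {1,4,5,7,8,9}:20  {2,3,6,7,8,9}:1  {3,5,6,7,8,9}:6  {4,5,6,7,8,9}:15
  |U|=7: {0,2,3,6,7,8,9}:1  {1,4,5,6,7,8,9}:35  {2,3,5,6,7,8,9}:7  {3,4,5,6,7,8,9}:21
  |U|=8: {0,2,3,5,6,7,8,9}:8  {1,3,4,5,6,7,8,9}:56  {2,3,4,5,6,7,8,9}:28
  start at 0(y): 84
  start at 1(b): 36
sum over floor = 120

120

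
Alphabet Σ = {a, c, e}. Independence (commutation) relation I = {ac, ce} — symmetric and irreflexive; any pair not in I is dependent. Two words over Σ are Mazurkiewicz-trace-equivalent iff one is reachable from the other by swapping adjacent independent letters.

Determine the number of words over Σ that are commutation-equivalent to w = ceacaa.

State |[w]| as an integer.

#0=c has no predecessor
#1=e has no predecessor
#2=a depends on [1:e]
#3=c depends on [0:c]
#4=a depends on [2:a]
#5=a depends on [4:a]
sources: [0:c, 1:e]
N(rest) = Σ N(rest − s) over sources s of rest; N(one piece) = 1:
  size 1 → [3]=1  [5]=1
  size 2 → [0,3]=1  [3,5]=2  [4,5]=1
  size 3 → [0,3,5]=3  [2,4,5]=1  [3,4,5]=3
  size 4 → [0,3,4,5]=6  [1,2,4,5]=1  [2,3,4,5]=4
  first=0(c) contributes 5
  first=1(e) contributes 10
|[w]| = 15

15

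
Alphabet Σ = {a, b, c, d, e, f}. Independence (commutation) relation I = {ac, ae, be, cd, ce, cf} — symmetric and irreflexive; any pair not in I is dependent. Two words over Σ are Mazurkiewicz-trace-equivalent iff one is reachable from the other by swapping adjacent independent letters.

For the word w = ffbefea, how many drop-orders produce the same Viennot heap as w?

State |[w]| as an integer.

0(f) covers ∅
1(f) covers 0:f
2(b) covers 1:f
3(e) covers 1:f
4(f) covers 2:b, 3:e
5(e) covers 4:f
6(a) covers 4:f
floor of heap: 0:f
completions by unplaced set U, small U first (add the entries for U minus each lowest piece of U):
  |U|=1: {5}:1  {6}:1
  |U|=2: {5,6}:2
  |U|=3: {4,5,6}:2
  |U|=4: {2,4,5,6}:2  {3,4,5,6}:2
  |U|=5: {2,3,4,5,6}:4
  start at 0(f): 4

4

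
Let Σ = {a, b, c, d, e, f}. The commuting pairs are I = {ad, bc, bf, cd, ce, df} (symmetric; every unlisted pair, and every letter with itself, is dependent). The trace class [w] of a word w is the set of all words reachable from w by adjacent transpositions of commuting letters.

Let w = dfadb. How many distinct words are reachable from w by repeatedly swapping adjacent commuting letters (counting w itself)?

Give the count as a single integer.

piece 0:d — minimal
piece 1:f — minimal
piece 2:a rests on {1:f}
piece 3:d rests on {0:d}
piece 4:b rests on {2:a, 3:d}
minimal pieces: {0:d, 1:f}
ways to finish when only these pieces remain (= sum over removing one remaining piece with nothing left below it):
  1 left: {4}→1
  2 left: {2,4}→1  {3,4}→1
  3 left: {0,3,4}→1  {1,2,4}→1  {2,3,4}→2
  placing 0:d first → 3 extensions
  placing 1:f first → 3 extensions
total linear extensions = 6

6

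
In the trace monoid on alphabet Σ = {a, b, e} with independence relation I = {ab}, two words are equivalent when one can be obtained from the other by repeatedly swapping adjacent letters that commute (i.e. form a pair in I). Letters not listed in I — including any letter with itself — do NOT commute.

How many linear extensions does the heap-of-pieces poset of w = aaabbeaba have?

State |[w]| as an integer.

30

0(a) covers ∅
1(a) covers 0:a
2(a) covers 1:a
3(b) covers ∅
4(b) covers 3:b
5(e) covers 2:a, 4:b
6(a) covers 5:e
7(b) covers 5:e
8(a) covers 6:a
floor of heap: 0:a, 3:b
completions by unplaced set U, small U first (add the entries for U minus each lowest piece of U):
  |U|=1: {7}:1  {8}:1
  |U|=2: {6,8}:1  {7,8}:2
  |U|=3: {6,7,8}:3
  |U|=4: {5,6,7,8}:3
  |U|=5: {2,5,6,7,8}:3  {4,5,6,7,8}:3
  |U|=6: {1,2,5,6,7,8}:3  {2,4,5,6,7,8}:6  {3,4,5,6,7,8}:3
  |U|=7: {0,1,2,5,6,7,8}:3  {1,2,4,5,6,7,8}:9  {2,3,4,5,6,7,8}:9
  start at 0(a): 18
  start at 3(b): 12
sum over floor = 30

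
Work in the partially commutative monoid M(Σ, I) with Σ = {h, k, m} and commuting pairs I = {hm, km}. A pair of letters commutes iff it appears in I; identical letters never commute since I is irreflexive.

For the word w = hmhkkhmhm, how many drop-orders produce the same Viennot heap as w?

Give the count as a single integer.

drop 0:h onto floor
drop 1:m onto floor
drop 2:h onto {0:h}
drop 3:k onto {2:h}
drop 4:k onto {3:k}
drop 5:h onto {4:k}
drop 6:m onto {1:m}
drop 7:h onto {5:h}
drop 8:m onto {6:m}
ground layer = {0:h, 1:m}
drop-orders for the pieces not yet dropped (sum over which currently-grounded one goes next):
  1 to go: {7} 1  {8} 1
  2 to go: {5,7} 1  {6,8} 1  {7,8} 2
  3 to go: {1,6,8} 1  {4,5,7} 1  {5,7,8} 3  {6,7,8} 3
  4 to go: {1,6,7,8} 4  {3,4,5,7} 1  {4,5,7,8} 4  {5,6,7,8} 6
  5 to go: {1,5,6,7,8} 10  {2,3,4,5,7} 1  {3,4,5,7,8} 5  {4,5,6,7,8} 10
  6 to go: {0,2,3,4,5,7} 1  {1,4,5,6,7,8} 20  {2,3,4,5,7,8} 6  {3,4,5,6,7,8} 15
  7 to go: {0,2,3,4,5,7,8} 7  {1,3,4,5,6,7,8} 35  {2,3,4,5,6,7,8} 21
  if 0:h drops first: 56 orders
  if 1:m drops first: 28 orders
heap linearizations: 84

84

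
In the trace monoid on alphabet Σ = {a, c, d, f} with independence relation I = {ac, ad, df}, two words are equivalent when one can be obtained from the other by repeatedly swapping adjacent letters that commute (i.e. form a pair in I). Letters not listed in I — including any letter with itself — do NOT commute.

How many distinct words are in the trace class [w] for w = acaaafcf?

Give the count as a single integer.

piece 0:a — minimal
piece 1:c — minimal
piece 2:a rests on {0:a}
piece 3:a rests on {2:a}
piece 4:a rests on {3:a}
piece 5:f rests on {1:c, 4:a}
piece 6:c rests on {5:f}
piece 7:f rests on {6:c}
minimal pieces: {0:a, 1:c}
ways to finish when only these pieces remain (= sum over removing one remaining piece with nothing left below it):
  1 left: {7}→1
  2 left: {6,7}→1
  3 left: {5,6,7}→1
  4 left: {1,5,6,7}→1  {4,5,6,7}→1
  5 left: {1,4,5,6,7}→2  {3,4,5,6,7}→1
  6 left: {1,3,4,5,6,7}→3  {2,3,4,5,6,7}→1
  placing 0:a first → 4 extensions
  placing 1:c first → 1 extensions
total linear extensions = 5

5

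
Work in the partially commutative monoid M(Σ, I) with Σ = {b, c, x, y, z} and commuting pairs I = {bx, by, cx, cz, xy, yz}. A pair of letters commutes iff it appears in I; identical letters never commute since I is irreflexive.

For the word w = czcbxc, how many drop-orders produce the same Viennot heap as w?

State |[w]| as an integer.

piece 0:c — minimal
piece 1:z — minimal
piece 2:c rests on {0:c}
piece 3:b rests on {1:z, 2:c}
piece 4:x rests on {1:z}
piece 5:c rests on {3:b}
minimal pieces: {0:c, 1:z}
ways to finish when only these pieces remain (= sum over removing one remaining piece with nothing left below it):
  1 left: {4}→1  {5}→1
  2 left: {3,5}→1  {4,5}→2
  3 left: {2,3,5}→1  {3,4,5}→3
  4 left: {0,2,3,5}→1  {1,3,4,5}→3  {2,3,4,5}→4
  placing 0:c first → 7 extensions
  placing 1:z first → 5 extensions
total linear extensions = 12

12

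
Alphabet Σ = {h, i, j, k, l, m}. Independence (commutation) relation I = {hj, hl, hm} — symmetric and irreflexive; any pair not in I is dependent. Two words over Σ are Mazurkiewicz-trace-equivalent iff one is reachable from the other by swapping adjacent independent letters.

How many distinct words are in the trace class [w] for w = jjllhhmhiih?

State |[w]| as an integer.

piece 0:j — minimal
piece 1:j rests on {0:j}
piece 2:l rests on {1:j}
piece 3:l rests on {2:l}
piece 4:h — minimal
piece 5:h rests on {4:h}
piece 6:m rests on {3:l}
piece 7:h rests on {5:h}
piece 8:i rests on {6:m, 7:h}
piece 9:i rests on {8:i}
piece 10:h rests on {9:i}
minimal pieces: {0:j, 4:h}
ways to finish when only these pieces remain (= sum over removing one remaining piece with nothing left below it):
  1 left: {10}→1
  2 left: {9,10}→1
  3 left: {8,9,10}→1
  4 left: {6,8,9,10}→1  {7,8,9,10}→1
  5 left: {3,6,8,9,10}→1  {5,7,8,9,10}→1  {6,7,8,9,10}→2
  6 left: {2,3,6,8,9,10}→1  {3,6,7,8,9,10}→3  {4,5,7,8,9,10}→1  {5,6,7,8,9,10}→3
  7 left: {1,2,3,6,8,9,10}→1  {2,3,6,7,8,9,10}→4  {3,5,6,7,8,9,10}→6  {4,5,6,7,8,9,10}→4
  8 left: {0,1,2,3,6,8,9,10}→1  {1,2,3,6,7,8,9,10}→5  {2,3,5,6,7,8,9,10}→10  {3,4,5,6,7,8,9,10}→10
  9 left: {0,1,2,3,6,7,8,9,10}→6  {1,2,3,5,6,7,8,9,10}→15  {2,3,4,5,6,7,8,9,10}→20
  placing 0:j first → 35 extensions
  placing 4:h first → 21 extensions
total linear extensions = 56

56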